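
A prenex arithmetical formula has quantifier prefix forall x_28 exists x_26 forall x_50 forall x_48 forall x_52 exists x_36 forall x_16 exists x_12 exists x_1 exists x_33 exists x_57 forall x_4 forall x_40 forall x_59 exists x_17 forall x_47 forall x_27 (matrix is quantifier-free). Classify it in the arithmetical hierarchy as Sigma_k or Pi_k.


Leading quantifier is forall, so the class is Pi.
Number of quantifier blocks = alternations + 1 = 8 + 1 = 9.
Classification: Pi_9

Pi_9


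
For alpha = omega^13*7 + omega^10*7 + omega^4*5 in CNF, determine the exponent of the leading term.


CNF: omega^13*7 + omega^10*7 + omega^4*5
The leading term is omega^13*7, which has exponent 13.

13


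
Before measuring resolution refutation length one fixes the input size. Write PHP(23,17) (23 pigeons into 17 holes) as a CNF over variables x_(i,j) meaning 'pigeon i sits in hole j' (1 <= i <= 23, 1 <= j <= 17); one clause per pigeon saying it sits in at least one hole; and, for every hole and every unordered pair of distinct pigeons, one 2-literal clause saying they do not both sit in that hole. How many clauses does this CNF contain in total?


PHP(23,17): 23 pigeons, 17 holes, 23*17 = 391 variables.
- pigeon clauses: one per pigeon -> 23 clauses
- hole clauses: 17 holes * C(23,2) = 17 * 253 -> 4301 clauses
Total clauses = 23 + 4301 = 4324

4324


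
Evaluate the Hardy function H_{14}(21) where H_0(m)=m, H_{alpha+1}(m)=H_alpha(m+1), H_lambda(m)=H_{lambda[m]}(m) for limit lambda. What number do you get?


H_14(21):
For finite ordinals k, H_k(n) = n + k (each successor step adds 1).
H_14(21) = 21 + 14 = 35

35


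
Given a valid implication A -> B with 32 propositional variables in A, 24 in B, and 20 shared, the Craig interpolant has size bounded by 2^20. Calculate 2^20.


Shared atoms = 20
Craig interpolant size bound = 2^20
= 1048576

1048576


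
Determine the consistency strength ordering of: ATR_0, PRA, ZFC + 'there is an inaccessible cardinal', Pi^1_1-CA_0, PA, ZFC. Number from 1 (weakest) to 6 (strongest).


Ordering by consistency strength:
1. PRA
2. PA
3. ATR_0
4. Pi^1_1-CA_0
5. ZFC
6. ZFC + 'there is an inaccessible cardinal'


ATR_0=3, PRA=1, ZFC + 'there is an inaccessible cardinal'=6, Pi^1_1-CA_0=4, PA=2, ZFC=5


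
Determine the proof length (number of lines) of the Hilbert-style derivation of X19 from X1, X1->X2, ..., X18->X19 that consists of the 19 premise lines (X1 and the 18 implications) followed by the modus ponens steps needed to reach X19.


We have 19 premise lines: X1 and 18 implications.
Each implication is detached once by MP, giving 18 MP lines.
19 premise lines + 18 MP lines = 37 total lines.

37


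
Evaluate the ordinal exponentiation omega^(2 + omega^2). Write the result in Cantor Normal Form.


omega^(2 + omega^2):
In ordinal addition a term is absorbed by a following term of strictly larger exponent: 0 < 2, so 2 + omega^2 = omega^2.
omega raised to a CNF ordinal is a single CNF term: Result = omega^(omega^2)

omega^(omega^2)


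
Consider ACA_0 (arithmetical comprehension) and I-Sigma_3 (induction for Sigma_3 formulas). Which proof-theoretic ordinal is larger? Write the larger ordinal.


Proof-theoretic ordinal of ACA_0 (arithmetical comprehension): epsilon_0
Proof-theoretic ordinal of I-Sigma_3 (induction for Sigma_3 formulas): omega^(omega^(omega^omega))
Comparing: omega^(omega^(omega^omega)) < epsilon_0.
The larger ordinal is epsilon_0 (from ACA_0 (arithmetical comprehension)).

epsilon_0


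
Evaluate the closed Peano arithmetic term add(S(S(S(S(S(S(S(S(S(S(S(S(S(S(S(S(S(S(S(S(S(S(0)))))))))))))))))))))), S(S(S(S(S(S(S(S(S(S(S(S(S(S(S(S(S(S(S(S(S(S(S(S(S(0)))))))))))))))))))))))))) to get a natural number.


add(S^22(0), S^25(0)):
S^22(0) = 22
S^25(0) = 25
22 + 25 = 47

47


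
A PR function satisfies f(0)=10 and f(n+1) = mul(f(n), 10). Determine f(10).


f(0) = 10
f(1) = mul(f(0), 10) = mul(10, 10) = 100
f(2) = mul(f(1), 10) = mul(100, 10) = 1000
f(3) = mul(f(2), 10) = mul(1000, 10) = 10000
f(4) = mul(f(3), 10) = mul(10000, 10) = 100000
f(5) = mul(f(4), 10) = mul(100000, 10) = 1000000
f(6) = mul(f(5), 10) = mul(1000000, 10) = 10000000
f(7) = mul(f(6), 10) = mul(10000000, 10) = 100000000
f(8) = mul(f(7), 10) = mul(100000000, 10) = 1000000000
f(9) = mul(f(8), 10) = mul(1000000000, 10) = 10000000000
f(10) = mul(f(9), 10) = mul(10000000000, 10) = 100000000000


100000000000


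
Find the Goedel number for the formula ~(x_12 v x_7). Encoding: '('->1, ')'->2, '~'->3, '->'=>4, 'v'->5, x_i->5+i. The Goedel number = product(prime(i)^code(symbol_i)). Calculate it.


Formula: ~(x_12 v x_7)
Symbol codes: [3, 1, 17, 5, 12, 2]
Primes: [2, 3, 5, 7, 11, 13]
p_1^3 = 2^3 = 8
p_2^1 = 3^1 = 3
p_3^17 = 5^17 = 762939453125
p_4^5 = 7^5 = 16807
p_5^12 = 11^12 = 3138428376721
p_6^2 = 13^2 = 169
Product = 163226414940599196954345703125000

163226414940599196954345703125000


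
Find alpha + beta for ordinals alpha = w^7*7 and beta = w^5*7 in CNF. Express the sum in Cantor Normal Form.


Ordinal addition w^7*7 + w^5*7:
Leading exponent of alpha (7) > leading exponent of beta (5).
Since alpha's term has higher exponent than beta's leading term,
the sum is simply alpha followed by beta.
Result = w^7*7 + w^5*7

w^7*7 + w^5*7


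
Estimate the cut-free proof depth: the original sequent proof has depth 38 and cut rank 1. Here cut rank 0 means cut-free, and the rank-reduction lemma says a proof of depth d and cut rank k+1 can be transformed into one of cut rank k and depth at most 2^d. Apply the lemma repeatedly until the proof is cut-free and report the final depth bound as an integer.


Each rank reduction sends depth d to at most 2^d; cut rank r needs r reductions.
2_0(38) = 38
2_1(38) = 2^38 = 274877906944
Cut-free depth bound = 274877906944

274877906944


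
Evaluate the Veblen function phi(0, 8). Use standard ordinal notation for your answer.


phi(0, 8):
phi(0, beta) = omega^beta by definition.
phi(0, 8) = omega^8

omega^8


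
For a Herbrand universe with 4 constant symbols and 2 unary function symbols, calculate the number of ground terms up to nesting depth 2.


Herbrand terms by depth:
Depth 0: 4 constants
Depth 1: 8 new terms (running total: 12)
Depth 2: 16 new terms (running total: 28)
Total distinct ground terms = 28

28


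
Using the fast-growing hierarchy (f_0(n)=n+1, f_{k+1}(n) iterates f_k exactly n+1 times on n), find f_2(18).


f_2(18) = f_1^19(18)
f_1(m) = 2m + 1.
Iterating: f_1^k(n) = 2^k*(n+1) - 1.
f_2(18) = 2^19*(18+1) - 1 = 524288*19 - 1 = 9961471

9961471


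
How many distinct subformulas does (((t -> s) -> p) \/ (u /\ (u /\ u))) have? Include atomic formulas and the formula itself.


Formula: (((t -> s) -> p) \/ (u /\ (u /\ u)))
Subformulas found:
  1. u
  2. s
  3. t
  4. p
  5. (u /\ u)
  6. (t -> s)
  7. (u /\ (u /\ u))
  8. ((t -> s) -> p)
  9. (((t -> s) -> p) \/ (u /\ (u /\ u)))
Total distinct subformulas = 9

9


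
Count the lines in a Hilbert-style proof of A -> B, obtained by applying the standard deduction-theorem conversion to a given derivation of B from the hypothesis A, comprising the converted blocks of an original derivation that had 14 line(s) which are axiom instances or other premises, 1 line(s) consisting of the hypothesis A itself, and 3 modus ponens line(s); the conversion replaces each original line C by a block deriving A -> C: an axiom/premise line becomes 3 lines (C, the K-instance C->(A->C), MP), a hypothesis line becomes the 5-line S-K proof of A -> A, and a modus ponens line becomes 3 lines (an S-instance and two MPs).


Deduction-theorem conversion, block by block:
- 14 axiom/premise lines -> 3 lines each = 42
- 1 hypothesis lines -> 5 lines each (identity proof A->A) = 5
- 3 MP lines -> 3 lines each (S-instance, MP, MP) = 9
Total = 42 + 5 + 9 = 56 lines.

56


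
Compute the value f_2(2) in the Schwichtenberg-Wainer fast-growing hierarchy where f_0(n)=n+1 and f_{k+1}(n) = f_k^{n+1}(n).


f_2(2) = f_1^3(2)
f_1(m) = 2m + 1.
Iterating: f_1^k(n) = 2^k*(n+1) - 1.
f_2(2) = 2^3*(2+1) - 1 = 8*3 - 1 = 23

23


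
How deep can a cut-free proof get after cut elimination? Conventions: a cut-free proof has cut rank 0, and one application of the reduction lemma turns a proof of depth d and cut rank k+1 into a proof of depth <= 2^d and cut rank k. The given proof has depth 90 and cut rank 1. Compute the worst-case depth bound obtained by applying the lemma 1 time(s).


Each rank reduction sends depth d to at most 2^d; cut rank r needs r reductions.
2_0(90) = 90
2_1(90) = 2^90 = 1237940039285380274899124224
Cut-free depth bound = 1237940039285380274899124224

1237940039285380274899124224


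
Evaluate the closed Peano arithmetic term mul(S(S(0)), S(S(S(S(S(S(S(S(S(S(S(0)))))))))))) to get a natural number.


mul(S^2(0), S^11(0)):
S^2(0) = 2
S^11(0) = 11
2 * 11 = 22

22


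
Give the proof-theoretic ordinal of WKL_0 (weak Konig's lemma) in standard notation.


The proof-theoretic ordinal of WKL_0 (weak Konig's lemma) is a standard result in ordinal analysis.
This ordinal is the supremum of order types of primitive recursive well-orderings
that the theory can prove to be well-ordered.
For WKL_0 (weak Konig's lemma), the proof-theoretic ordinal is omega^omega.

omega^omega


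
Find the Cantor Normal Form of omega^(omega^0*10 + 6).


omega^(omega^0*10 + 6):
omega^0 = 1, so the exponent is 10 + 6 = 16 (finite ordinal addition).
Result = omega^16, already a single CNF term.

omega^16


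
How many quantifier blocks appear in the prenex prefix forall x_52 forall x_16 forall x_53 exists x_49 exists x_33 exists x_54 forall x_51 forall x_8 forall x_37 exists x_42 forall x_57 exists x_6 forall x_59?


Alternations = 6.
Blocks = alternations + 1 = 7

7


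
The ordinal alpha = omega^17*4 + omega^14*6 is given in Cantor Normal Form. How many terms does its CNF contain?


CNF: omega^17*4 + omega^14*6
Count the summands separated by '+':
  term 1: omega^17*4
  term 2: omega^14*6
Total terms = 2

2


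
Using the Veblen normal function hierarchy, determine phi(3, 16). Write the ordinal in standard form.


phi(3, 16):
phi(3, beta) = eta_beta (the beta-th eta number, fixed point of zeta).
phi(3, 16) = eta_16

eta_16


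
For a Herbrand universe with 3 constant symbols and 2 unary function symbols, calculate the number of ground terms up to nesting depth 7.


Herbrand terms by depth:
Depth 0: 3 constants
Depth 1: 6 new terms (running total: 9)
Depth 2: 12 new terms (running total: 21)
Depth 3: 24 new terms (running total: 45)
Depth 4: 48 new terms (running total: 93)
Depth 5: 96 new terms (running total: 189)
Depth 6: 192 new terms (running total: 381)
Depth 7: 384 new terms (running total: 765)
Total distinct ground terms = 765

765


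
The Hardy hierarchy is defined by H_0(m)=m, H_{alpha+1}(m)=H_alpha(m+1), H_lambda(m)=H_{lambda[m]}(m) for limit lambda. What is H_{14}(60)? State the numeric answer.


H_14(60):
For finite ordinals k, H_k(n) = n + k (each successor step adds 1).
H_14(60) = 60 + 14 = 74

74


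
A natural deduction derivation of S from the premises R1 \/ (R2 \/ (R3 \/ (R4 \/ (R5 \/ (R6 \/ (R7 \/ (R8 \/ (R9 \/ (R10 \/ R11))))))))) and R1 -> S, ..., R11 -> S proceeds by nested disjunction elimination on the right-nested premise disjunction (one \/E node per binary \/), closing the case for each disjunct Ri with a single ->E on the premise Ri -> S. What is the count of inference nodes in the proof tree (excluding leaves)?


The premise R1 \/ (R2 \/ (R3 \/ (R4 \/ (R5 \/ (R6 \/ (R7 \/ (R8 \/ (R9 \/ (R10 \/ R11))))))))) contains 11 disjuncts, hence 10 binary \/ connectives.
- Each binary \/ is eliminated once: 10 \/E nodes.
- Each of the 11 cases Ri derives S by one ->E with Ri -> S: 11 ->E nodes.
Total = 10 + 11 = 21

21


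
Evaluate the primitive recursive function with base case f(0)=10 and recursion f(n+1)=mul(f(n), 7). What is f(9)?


f(0) = 10
f(1) = mul(f(0), 7) = mul(10, 7) = 70
f(2) = mul(f(1), 7) = mul(70, 7) = 490
f(3) = mul(f(2), 7) = mul(490, 7) = 3430
f(4) = mul(f(3), 7) = mul(3430, 7) = 24010
f(5) = mul(f(4), 7) = mul(24010, 7) = 168070
f(6) = mul(f(5), 7) = mul(168070, 7) = 1176490
f(7) = mul(f(6), 7) = mul(1176490, 7) = 8235430
f(8) = mul(f(7), 7) = mul(8235430, 7) = 57648010
f(9) = mul(f(8), 7) = mul(57648010, 7) = 403536070


403536070


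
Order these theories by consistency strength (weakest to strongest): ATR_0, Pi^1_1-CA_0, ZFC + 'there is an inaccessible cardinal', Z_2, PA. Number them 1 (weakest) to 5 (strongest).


Ordering by consistency strength:
1. PA
2. ATR_0
3. Pi^1_1-CA_0
4. Z_2
5. ZFC + 'there is an inaccessible cardinal'


ATR_0=2, Pi^1_1-CA_0=3, ZFC + 'there is an inaccessible cardinal'=5, Z_2=4, PA=1


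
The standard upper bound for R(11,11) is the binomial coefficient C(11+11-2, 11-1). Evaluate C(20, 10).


R(11,11) <= C(11+11-2, 11-1) = C(20, 10)
C(20, 10) = 20! / (10! * 10!)
= 184756

184756


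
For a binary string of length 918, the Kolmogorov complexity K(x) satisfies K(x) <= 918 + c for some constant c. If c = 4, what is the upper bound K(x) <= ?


K(x) <= |x| + c = 918 + 4 = 922

922


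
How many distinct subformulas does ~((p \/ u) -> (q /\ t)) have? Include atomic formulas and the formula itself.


Formula: ~((p \/ u) -> (q /\ t))
Subformulas found:
  1. q
  2. u
  3. t
  4. p
  5. (q /\ t)
  6. (p \/ u)
  7. ((p \/ u) -> (q /\ t))
  8. ~((p \/ u) -> (q /\ t))
Total distinct subformulas = 8

8


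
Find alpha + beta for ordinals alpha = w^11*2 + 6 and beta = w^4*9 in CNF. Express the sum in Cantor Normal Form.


Ordinal addition (w^11*2 + 6) + w^4*9:
alpha's leading term has exponent 11 > beta's exponent 4, so it survives.
alpha's tail term has exponent 0 < beta's exponent 4, so it is absorbed by beta.
In ordinal addition, any term followed by a strictly larger-exponent term is absorbed.
Result = w^11*2 + w^4*9

w^11*2 + w^4*9


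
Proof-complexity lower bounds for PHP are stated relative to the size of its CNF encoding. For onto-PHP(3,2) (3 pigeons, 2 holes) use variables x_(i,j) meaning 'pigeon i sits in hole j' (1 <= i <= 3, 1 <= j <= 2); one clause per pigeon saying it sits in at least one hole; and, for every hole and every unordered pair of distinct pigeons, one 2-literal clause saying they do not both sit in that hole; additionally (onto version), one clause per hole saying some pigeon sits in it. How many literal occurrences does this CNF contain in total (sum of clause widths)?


onto-PHP(3,2): 3 pigeons, 2 holes, 3*2 = 6 variables.
- pigeon clauses: one per pigeon -> 3 clauses of width 2 -> 6 literals
- hole clauses: 2 holes * C(3,2) = 2 * 3 -> 6 clauses of width 2 -> 12 literals
- onto clauses: one per hole -> 2 clauses of width 3 -> 6 literals
Total literal occurrences = 6 + 12 + 6 = 24

24


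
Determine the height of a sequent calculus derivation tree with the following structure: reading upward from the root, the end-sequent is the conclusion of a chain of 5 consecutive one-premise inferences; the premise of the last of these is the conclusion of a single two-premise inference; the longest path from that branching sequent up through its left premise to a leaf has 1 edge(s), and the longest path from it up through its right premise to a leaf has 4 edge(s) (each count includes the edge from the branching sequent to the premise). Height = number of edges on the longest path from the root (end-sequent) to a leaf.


Longest path through the left premise: 1 edges (measured from the branching sequent)
Longest path through the right premise: 4 edges
Height of the subtree rooted at the branching sequent: max(1, 4) = 4
The branching sequent sits 5 edges above the root (the chain of one-premise inferences), so height = 4 + 5 = 9

9


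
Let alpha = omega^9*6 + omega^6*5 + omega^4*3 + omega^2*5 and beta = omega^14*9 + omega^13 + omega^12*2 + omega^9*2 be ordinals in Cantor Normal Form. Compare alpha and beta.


Compare term by term from highest exponent:
alpha = omega^9*6 + omega^6*5 + omega^4*3 + omega^2*5
beta = omega^14*9 + omega^13 + omega^12*2 + omega^9*2
Term 1: alpha has omega^9*6, beta has omega^14*9
Term 2: alpha has omega^6*5, beta has omega^13*1
Term 3: alpha has omega^4*3, beta has omega^12*2
Term 4: alpha has omega^2*5, beta has omega^9*2
Result: alpha < beta

alpha < beta


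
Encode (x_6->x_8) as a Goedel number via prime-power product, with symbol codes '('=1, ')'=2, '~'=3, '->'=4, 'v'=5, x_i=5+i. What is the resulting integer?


Formula: (x_6->x_8)
Symbol codes: [1, 11, 4, 13, 2]
Primes: [2, 3, 5, 7, 11]
p_1^1 = 2^1 = 2
p_2^11 = 3^11 = 177147
p_3^4 = 5^4 = 625
p_4^13 = 7^13 = 96889010407
p_5^2 = 11^2 = 121
Product = 2595994125893535386250

2595994125893535386250


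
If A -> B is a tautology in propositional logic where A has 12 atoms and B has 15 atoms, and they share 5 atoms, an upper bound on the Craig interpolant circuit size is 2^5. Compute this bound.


Shared atoms = 5
Craig interpolant size bound = 2^5
= 32

32


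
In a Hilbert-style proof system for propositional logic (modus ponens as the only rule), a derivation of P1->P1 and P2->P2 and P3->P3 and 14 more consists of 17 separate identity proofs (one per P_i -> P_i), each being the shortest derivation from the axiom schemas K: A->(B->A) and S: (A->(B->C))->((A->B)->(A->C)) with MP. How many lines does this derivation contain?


The shortest proof of A->A from K and S in the Hilbert calculus has exactly 5 lines:
(1) K instance A->((A->A)->A), (2) S instance, (3) MP on 1,2, (4) K instance A->(A->A), (5) MP on 3,4.
For 17 independent identities: 17 * 5 = 85 lines total.

85


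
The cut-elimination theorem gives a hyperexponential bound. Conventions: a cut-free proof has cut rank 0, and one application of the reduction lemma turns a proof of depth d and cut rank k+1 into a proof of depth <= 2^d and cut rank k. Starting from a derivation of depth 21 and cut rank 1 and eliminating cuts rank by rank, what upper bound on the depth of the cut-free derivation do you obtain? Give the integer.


Each rank reduction sends depth d to at most 2^d; cut rank r needs r reductions.
2_0(21) = 21
2_1(21) = 2^21 = 2097152
Cut-free depth bound = 2097152

2097152


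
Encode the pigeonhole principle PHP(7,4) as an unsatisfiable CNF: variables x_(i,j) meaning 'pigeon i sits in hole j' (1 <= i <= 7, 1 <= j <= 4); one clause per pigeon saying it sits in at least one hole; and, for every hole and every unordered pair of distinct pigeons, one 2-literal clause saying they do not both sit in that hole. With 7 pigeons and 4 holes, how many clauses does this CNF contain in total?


PHP(7,4): 7 pigeons, 4 holes, 7*4 = 28 variables.
- pigeon clauses: one per pigeon -> 7 clauses
- hole clauses: 4 holes * C(7,2) = 4 * 21 -> 84 clauses
Total clauses = 7 + 84 = 91

91


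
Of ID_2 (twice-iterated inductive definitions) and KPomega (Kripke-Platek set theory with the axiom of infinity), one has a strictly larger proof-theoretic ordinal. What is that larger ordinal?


Proof-theoretic ordinal of ID_2 (twice-iterated inductive definitions): psi_0(epsilon_{Omega_2+1})
Proof-theoretic ordinal of KPomega (Kripke-Platek set theory with the axiom of infinity): psi_0(epsilon_{Omega+1})
Comparing: psi_0(epsilon_{Omega+1}) < psi_0(epsilon_{Omega_2+1}).
The larger ordinal is psi_0(epsilon_{Omega_2+1}) (from ID_2 (twice-iterated inductive definitions)).

psi_0(epsilon_{Omega_2+1})


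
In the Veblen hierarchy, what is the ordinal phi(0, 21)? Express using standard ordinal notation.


phi(0, 21):
phi(0, beta) = omega^beta by definition.
phi(0, 21) = omega^21

omega^21


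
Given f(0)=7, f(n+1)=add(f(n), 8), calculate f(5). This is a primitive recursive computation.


f(0) = 7
f(1) = add(f(0), 8) = add(7, 8) = 15
f(2) = add(f(1), 8) = add(15, 8) = 23
f(3) = add(f(2), 8) = add(23, 8) = 31
f(4) = add(f(3), 8) = add(31, 8) = 39
f(5) = add(f(4), 8) = add(39, 8) = 47


47


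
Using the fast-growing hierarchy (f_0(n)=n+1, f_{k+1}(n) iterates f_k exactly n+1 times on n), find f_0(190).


f_0(190) = 190 + 1 = 191

191


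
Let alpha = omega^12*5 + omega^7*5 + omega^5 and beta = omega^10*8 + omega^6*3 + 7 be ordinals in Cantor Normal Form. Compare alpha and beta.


Compare term by term from highest exponent:
alpha = omega^12*5 + omega^7*5 + omega^5
beta = omega^10*8 + omega^6*3 + 7
Term 1: alpha has omega^12*5, beta has omega^10*8
Term 2: alpha has omega^7*5, beta has omega^6*3
Term 3: alpha has omega^5*1, beta has omega^0*7
Result: alpha > beta

alpha > beta


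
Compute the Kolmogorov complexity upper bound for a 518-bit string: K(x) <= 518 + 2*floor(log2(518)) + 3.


floor(log2(518)) = 9
2 * 9 = 18
K(x) <= 518 + 18 + 3 = 539

539


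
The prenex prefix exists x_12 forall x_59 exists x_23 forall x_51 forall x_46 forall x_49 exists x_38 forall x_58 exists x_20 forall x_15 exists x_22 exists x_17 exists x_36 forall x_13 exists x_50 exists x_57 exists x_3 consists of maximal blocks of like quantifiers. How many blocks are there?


Alternations = 10.
Blocks = alternations + 1 = 11

11


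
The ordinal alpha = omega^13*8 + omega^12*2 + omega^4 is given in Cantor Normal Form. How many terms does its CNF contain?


CNF: omega^13*8 + omega^12*2 + omega^4
Count the summands separated by '+':
  term 1: omega^13*8
  term 2: omega^12*2
  term 3: omega^4
Total terms = 3

3


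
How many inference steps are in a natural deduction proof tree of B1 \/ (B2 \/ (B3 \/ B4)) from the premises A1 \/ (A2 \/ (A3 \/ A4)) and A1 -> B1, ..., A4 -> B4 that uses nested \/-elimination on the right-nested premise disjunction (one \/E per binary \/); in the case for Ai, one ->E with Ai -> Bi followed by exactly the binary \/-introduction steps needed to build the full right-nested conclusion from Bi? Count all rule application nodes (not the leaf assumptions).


Constructive dilemma with 4 branches, all disjunctions right-nested:
- \/E: the premise has 3 binary \/, each eliminated once: 3 nodes.
- ->E: one per case (Ai with Ai -> Bi gives Bi): 4 nodes.
- \/I: in case i < n, Bi needs 1 step to form Bi \/ (B(i+1) \/ ...) and then i-1 steps to prepend B(i-1), ..., B1, i.e. i steps; in case i = n, B4 needs 3 prepend steps.
  \/I total = (1 + 2 + ... + 3) + 3 = 6 + 3 = 9 nodes.
Total = 3 + 4 + 9 = 16

16


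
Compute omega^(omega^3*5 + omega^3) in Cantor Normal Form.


omega^(omega^3*5 + omega^3):
Both terms of the exponent have the same exponent 3, so they merge: omega^3*5 + omega^3 = omega^3*(5+1) = omega^3*6.
omega raised to a CNF ordinal is a single CNF term: Result = omega^(omega^3*6)

omega^(omega^3*6)


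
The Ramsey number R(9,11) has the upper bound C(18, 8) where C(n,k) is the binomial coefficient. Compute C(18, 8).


R(9,11) <= C(9+11-2, 9-1) = C(18, 8)
C(18, 8) = 18! / (8! * 10!)
= 43758

43758


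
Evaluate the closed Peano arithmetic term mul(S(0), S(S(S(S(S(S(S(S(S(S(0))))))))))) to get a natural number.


mul(S^1(0), S^10(0)):
S^1(0) = 1
S^10(0) = 10
1 * 10 = 10

10


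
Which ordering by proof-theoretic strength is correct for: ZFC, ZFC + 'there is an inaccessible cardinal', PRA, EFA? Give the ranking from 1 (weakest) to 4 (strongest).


Ordering by consistency strength:
1. EFA
2. PRA
3. ZFC
4. ZFC + 'there is an inaccessible cardinal'


ZFC=3, ZFC + 'there is an inaccessible cardinal'=4, PRA=2, EFA=1


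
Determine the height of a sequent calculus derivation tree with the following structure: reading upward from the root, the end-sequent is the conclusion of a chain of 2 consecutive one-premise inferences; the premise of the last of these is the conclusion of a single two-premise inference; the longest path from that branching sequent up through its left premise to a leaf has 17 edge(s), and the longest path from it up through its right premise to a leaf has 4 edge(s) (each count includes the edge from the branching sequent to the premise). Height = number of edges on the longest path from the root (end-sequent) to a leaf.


Longest path through the left premise: 17 edges (measured from the branching sequent)
Longest path through the right premise: 4 edges
Height of the subtree rooted at the branching sequent: max(17, 4) = 17
The branching sequent sits 2 edges above the root (the chain of one-premise inferences), so height = 17 + 2 = 19

19


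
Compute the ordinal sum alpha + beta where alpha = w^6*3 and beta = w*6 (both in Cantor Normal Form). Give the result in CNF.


Ordinal addition w^6*3 + w*6:
Leading exponent of alpha (6) > leading exponent of beta (1).
Since alpha's term has higher exponent than beta's leading term,
the sum is simply alpha followed by beta.
Result = w^6*3 + w*6

w^6*3 + w*6


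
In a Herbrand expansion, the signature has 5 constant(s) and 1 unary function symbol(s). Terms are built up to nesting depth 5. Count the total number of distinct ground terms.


Herbrand terms by depth:
Depth 0: 5 constants
Depth 1: 5 new terms (running total: 10)
Depth 2: 5 new terms (running total: 15)
Depth 3: 5 new terms (running total: 20)
Depth 4: 5 new terms (running total: 25)
Depth 5: 5 new terms (running total: 30)
Total distinct ground terms = 30

30


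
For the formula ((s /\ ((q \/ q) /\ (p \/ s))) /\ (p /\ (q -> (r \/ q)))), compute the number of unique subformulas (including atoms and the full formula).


Formula: ((s /\ ((q \/ q) /\ (p \/ s))) /\ (p /\ (q -> (r \/ q))))
Subformulas found:
  1. q
  2. s
  3. r
  4. p
  5. (r \/ q)
  6. (p \/ s)
  7. (q \/ q)
  8. (q -> (r \/ q))
  9. (p /\ (q -> (r \/ q)))
  10. ((q \/ q) /\ (p \/ s))
  11. (s /\ ((q \/ q) /\ (p \/ s)))
  12. ((s /\ ((q \/ q) /\ (p \/ s))) /\ (p /\ (q -> (r \/ q))))
Total distinct subformulas = 12

12


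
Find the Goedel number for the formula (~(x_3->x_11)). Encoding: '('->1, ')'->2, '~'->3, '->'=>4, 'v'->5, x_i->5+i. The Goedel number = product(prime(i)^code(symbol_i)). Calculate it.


Formula: (~(x_3->x_11))
Symbol codes: [1, 3, 1, 8, 4, 16, 2, 2]
Primes: [2, 3, 5, 7, 11, 13, 17, 19]
p_1^1 = 2^1 = 2
p_2^3 = 3^3 = 27
p_3^1 = 5^1 = 5
p_4^8 = 7^8 = 5764801
p_5^4 = 11^4 = 14641
p_6^16 = 13^16 = 665416609183179841
p_7^2 = 17^2 = 289
p_8^2 = 19^2 = 361
Product = 1582040169599032806308799518874739230

1582040169599032806308799518874739230


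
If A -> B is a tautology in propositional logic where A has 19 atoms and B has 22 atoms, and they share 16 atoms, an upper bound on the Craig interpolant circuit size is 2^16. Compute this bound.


Shared atoms = 16
Craig interpolant size bound = 2^16
= 65536

65536


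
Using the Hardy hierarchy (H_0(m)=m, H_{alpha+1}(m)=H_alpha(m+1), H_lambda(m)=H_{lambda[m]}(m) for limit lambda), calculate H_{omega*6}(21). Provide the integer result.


H_{omega*6}(21):
For the Hardy hierarchy, H_{omega*k}(n) = 2^k * n.
2^6 = 64.
64 * 21 = 1344

1344


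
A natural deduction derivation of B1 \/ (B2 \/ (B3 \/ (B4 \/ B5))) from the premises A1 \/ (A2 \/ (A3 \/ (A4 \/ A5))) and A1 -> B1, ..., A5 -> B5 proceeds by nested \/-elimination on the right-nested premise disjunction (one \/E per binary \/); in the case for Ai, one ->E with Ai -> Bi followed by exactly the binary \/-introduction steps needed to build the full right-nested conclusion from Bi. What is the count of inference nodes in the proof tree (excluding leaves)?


Constructive dilemma with 5 branches, all disjunctions right-nested:
- \/E: the premise has 4 binary \/, each eliminated once: 4 nodes.
- ->E: one per case (Ai with Ai -> Bi gives Bi): 5 nodes.
- \/I: in case i < n, Bi needs 1 step to form Bi \/ (B(i+1) \/ ...) and then i-1 steps to prepend B(i-1), ..., B1, i.e. i steps; in case i = n, B5 needs 4 prepend steps.
  \/I total = (1 + 2 + ... + 4) + 4 = 10 + 4 = 14 nodes.
Total = 4 + 5 + 14 = 23

23


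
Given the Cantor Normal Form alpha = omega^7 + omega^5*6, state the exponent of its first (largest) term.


CNF: omega^7 + omega^5*6
The leading term is omega^7, which has exponent 7.

7


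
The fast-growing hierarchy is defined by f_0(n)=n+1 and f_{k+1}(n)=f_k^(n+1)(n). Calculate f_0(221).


f_0(221) = 221 + 1 = 222

222


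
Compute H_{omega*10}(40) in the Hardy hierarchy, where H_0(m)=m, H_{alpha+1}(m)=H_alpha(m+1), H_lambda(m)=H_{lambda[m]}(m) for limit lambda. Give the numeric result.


H_{omega*10}(40):
For the Hardy hierarchy, H_{omega*k}(n) = 2^k * n.
2^10 = 1024.
1024 * 40 = 40960

40960


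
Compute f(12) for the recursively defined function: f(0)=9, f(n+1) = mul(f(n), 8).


f(0) = 9
f(1) = mul(f(0), 8) = mul(9, 8) = 72
f(2) = mul(f(1), 8) = mul(72, 8) = 576
f(3) = mul(f(2), 8) = mul(576, 8) = 4608
f(4) = mul(f(3), 8) = mul(4608, 8) = 36864
f(5) = mul(f(4), 8) = mul(36864, 8) = 294912
f(6) = mul(f(5), 8) = mul(294912, 8) = 2359296
f(7) = mul(f(6), 8) = mul(2359296, 8) = 18874368
f(8) = mul(f(7), 8) = mul(18874368, 8) = 150994944
f(9) = mul(f(8), 8) = mul(150994944, 8) = 1207959552
f(10) = mul(f(9), 8) = mul(1207959552, 8) = 9663676416
f(11) = mul(f(10), 8) = mul(9663676416, 8) = 77309411328
f(12) = mul(f(11), 8) = mul(77309411328, 8) = 618475290624


618475290624


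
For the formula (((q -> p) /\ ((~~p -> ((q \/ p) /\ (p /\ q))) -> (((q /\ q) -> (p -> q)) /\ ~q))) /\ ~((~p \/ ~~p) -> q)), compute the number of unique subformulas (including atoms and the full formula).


Formula: (((q -> p) /\ ((~~p -> ((q \/ p) /\ (p /\ q))) -> (((q /\ q) -> (p -> q)) /\ ~q))) /\ ~((~p \/ ~~p) -> q))
Subformulas found:
  1. q
  2. p
  3. ~p
  4. ~q
  5. ~~p
  6. (q \/ p)
  7. (p /\ q)
  8. (q /\ q)
  9. (q -> p)
  10. (p -> q)
  11. (~p \/ ~~p)
  12. ((~p \/ ~~p) -> q)
  13. ~((~p \/ ~~p) -> q)
  14. ((q \/ p) /\ (p /\ q))
  15. ((q /\ q) -> (p -> q))
  16. (((q /\ q) -> (p -> q)) /\ ~q)
  17. (~~p -> ((q \/ p) /\ (p /\ q)))
  18. ((~~p -> ((q \/ p) /\ (p /\ q))) -> (((q /\ q) -> (p -> q)) /\ ~q))
  19. ((q -> p) /\ ((~~p -> ((q \/ p) /\ (p /\ q))) -> (((q /\ q) -> (p -> q)) /\ ~q)))
  20. (((q -> p) /\ ((~~p -> ((q \/ p) /\ (p /\ q))) -> (((q /\ q) -> (p -> q)) /\ ~q))) /\ ~((~p \/ ~~p) -> q))
Total distinct subformulas = 20

20


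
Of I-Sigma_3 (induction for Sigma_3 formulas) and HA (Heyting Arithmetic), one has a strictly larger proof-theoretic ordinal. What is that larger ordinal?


Proof-theoretic ordinal of I-Sigma_3 (induction for Sigma_3 formulas): omega^(omega^(omega^omega))
Proof-theoretic ordinal of HA (Heyting Arithmetic): epsilon_0
Comparing: omega^(omega^(omega^omega)) < epsilon_0.
The larger ordinal is epsilon_0 (from HA (Heyting Arithmetic)).

epsilon_0


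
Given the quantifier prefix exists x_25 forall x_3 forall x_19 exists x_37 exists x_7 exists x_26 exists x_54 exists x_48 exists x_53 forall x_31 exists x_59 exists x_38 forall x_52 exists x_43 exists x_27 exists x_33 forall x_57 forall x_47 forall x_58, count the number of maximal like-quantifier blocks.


Alternations = 7.
Blocks = alternations + 1 = 8

8


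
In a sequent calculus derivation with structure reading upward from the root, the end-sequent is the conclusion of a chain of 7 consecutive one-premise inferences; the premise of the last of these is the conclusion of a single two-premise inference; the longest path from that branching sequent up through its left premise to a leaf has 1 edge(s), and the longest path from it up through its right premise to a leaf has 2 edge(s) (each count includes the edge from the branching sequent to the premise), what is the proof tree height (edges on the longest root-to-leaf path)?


Longest path through the left premise: 1 edges (measured from the branching sequent)
Longest path through the right premise: 2 edges
Height of the subtree rooted at the branching sequent: max(1, 2) = 2
The branching sequent sits 7 edges above the root (the chain of one-premise inferences), so height = 2 + 7 = 9

9


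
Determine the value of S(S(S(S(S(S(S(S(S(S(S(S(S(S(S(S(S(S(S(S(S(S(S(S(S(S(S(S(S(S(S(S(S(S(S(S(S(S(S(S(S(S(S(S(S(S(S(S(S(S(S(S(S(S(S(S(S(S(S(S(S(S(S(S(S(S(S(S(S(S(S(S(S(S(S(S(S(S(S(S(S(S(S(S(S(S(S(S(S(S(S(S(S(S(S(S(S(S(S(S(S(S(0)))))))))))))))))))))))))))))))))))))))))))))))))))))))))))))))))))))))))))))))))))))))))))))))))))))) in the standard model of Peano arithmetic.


Counting successors applied to 0:
102 applications of S to 0 = 102

102


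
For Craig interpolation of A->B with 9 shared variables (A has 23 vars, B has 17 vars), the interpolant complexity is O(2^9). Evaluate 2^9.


Shared atoms = 9
Craig interpolant size bound = 2^9
= 512

512


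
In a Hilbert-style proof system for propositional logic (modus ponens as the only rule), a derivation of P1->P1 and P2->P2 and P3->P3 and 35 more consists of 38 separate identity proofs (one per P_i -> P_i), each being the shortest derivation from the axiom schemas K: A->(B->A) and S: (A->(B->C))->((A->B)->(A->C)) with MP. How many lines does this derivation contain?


The shortest proof of A->A from K and S in the Hilbert calculus has exactly 5 lines:
(1) K instance A->((A->A)->A), (2) S instance, (3) MP on 1,2, (4) K instance A->(A->A), (5) MP on 3,4.
For 38 independent identities: 38 * 5 = 190 lines total.

190


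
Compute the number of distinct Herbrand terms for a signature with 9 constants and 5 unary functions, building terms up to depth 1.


Herbrand terms by depth:
Depth 0: 9 constants
Depth 1: 45 new terms (running total: 54)
Total distinct ground terms = 54

54


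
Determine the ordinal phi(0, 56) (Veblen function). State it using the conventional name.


phi(0, 56):
phi(0, beta) = omega^beta by definition.
phi(0, 56) = omega^56

omega^56


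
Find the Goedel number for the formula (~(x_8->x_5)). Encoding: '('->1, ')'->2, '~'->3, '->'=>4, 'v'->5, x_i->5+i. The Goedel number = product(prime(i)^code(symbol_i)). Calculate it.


Formula: (~(x_8->x_5))
Symbol codes: [1, 3, 1, 13, 4, 10, 2, 2]
Primes: [2, 3, 5, 7, 11, 13, 17, 19]
p_1^1 = 2^1 = 2
p_2^3 = 3^3 = 27
p_3^1 = 5^1 = 5
p_4^13 = 7^13 = 96889010407
p_5^4 = 11^4 = 14641
p_6^10 = 13^10 = 137858491849
p_7^2 = 17^2 = 289
p_8^2 = 19^2 = 361
Product = 5508680606680509706440009023296290

5508680606680509706440009023296290


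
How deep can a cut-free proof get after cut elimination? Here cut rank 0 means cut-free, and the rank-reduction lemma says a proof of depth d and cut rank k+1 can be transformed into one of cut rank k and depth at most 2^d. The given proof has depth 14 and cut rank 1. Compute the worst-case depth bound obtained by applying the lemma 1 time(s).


Each rank reduction sends depth d to at most 2^d; cut rank r needs r reductions.
2_0(14) = 14
2_1(14) = 2^14 = 16384
Cut-free depth bound = 16384

16384


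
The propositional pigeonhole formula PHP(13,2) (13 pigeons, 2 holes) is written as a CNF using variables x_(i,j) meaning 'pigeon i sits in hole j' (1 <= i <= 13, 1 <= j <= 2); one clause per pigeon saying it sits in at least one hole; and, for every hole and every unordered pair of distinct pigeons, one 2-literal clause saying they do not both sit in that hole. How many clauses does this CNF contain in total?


PHP(13,2): 13 pigeons, 2 holes, 13*2 = 26 variables.
- pigeon clauses: one per pigeon -> 13 clauses
- hole clauses: 2 holes * C(13,2) = 2 * 78 -> 156 clauses
Total clauses = 13 + 156 = 169

169


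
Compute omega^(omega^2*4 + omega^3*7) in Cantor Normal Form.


omega^(omega^2*4 + omega^3*7):
In ordinal addition a term is absorbed by a following term of strictly larger exponent: 2 < 3, so omega^2*4 + omega^3*7 = omega^3*7.
omega raised to a CNF ordinal is a single CNF term: Result = omega^(omega^3*7)

omega^(omega^3*7)


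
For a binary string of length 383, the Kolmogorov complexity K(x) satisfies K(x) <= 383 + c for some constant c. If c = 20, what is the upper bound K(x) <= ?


K(x) <= |x| + c = 383 + 20 = 403

403


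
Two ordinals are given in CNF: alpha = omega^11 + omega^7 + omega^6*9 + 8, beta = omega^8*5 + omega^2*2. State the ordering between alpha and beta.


Compare term by term from highest exponent:
alpha = omega^11 + omega^7 + omega^6*9 + 8
beta = omega^8*5 + omega^2*2
Term 1: alpha has omega^11*1, beta has omega^8*5
Term 2: alpha has omega^7*1, beta has omega^2*2
Term 3: alpha has omega^6*9, beta has omega^0*0
Term 4: alpha has omega^0*8, beta has omega^0*0
Result: alpha > beta

alpha > beta


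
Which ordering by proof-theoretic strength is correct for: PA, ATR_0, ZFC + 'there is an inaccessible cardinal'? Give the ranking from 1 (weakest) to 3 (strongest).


Ordering by consistency strength:
1. PA
2. ATR_0
3. ZFC + 'there is an inaccessible cardinal'


PA=1, ATR_0=2, ZFC + 'there is an inaccessible cardinal'=3


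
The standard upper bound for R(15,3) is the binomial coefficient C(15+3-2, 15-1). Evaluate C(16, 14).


R(15,3) <= C(15+3-2, 15-1) = C(16, 14)
C(16, 14) = 16! / (14! * 2!)
= 120

120


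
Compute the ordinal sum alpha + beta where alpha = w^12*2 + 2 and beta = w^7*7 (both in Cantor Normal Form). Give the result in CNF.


Ordinal addition (w^12*2 + 2) + w^7*7:
alpha's leading term has exponent 12 > beta's exponent 7, so it survives.
alpha's tail term has exponent 0 < beta's exponent 7, so it is absorbed by beta.
In ordinal addition, any term followed by a strictly larger-exponent term is absorbed.
Result = w^12*2 + w^7*7

w^12*2 + w^7*7


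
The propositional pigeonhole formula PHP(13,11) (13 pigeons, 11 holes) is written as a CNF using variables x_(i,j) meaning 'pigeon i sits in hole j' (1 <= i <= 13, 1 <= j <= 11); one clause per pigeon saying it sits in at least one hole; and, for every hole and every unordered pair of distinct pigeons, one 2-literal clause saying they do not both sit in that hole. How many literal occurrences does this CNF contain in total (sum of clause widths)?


PHP(13,11): 13 pigeons, 11 holes, 13*11 = 143 variables.
- pigeon clauses: one per pigeon -> 13 clauses of width 11 -> 143 literals
- hole clauses: 11 holes * C(13,2) = 11 * 78 -> 858 clauses of width 2 -> 1716 literals
Total literal occurrences = 143 + 1716 = 1859

1859


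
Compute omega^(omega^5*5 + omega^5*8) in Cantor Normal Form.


omega^(omega^5*5 + omega^5*8):
Both terms of the exponent have the same exponent 5, so they merge: omega^5*5 + omega^5*8 = omega^5*(5+8) = omega^5*13.
omega raised to a CNF ordinal is a single CNF term: Result = omega^(omega^5*13)

omega^(omega^5*13)


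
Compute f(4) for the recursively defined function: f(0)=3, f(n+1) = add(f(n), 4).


f(0) = 3
f(1) = add(f(0), 4) = add(3, 4) = 7
f(2) = add(f(1), 4) = add(7, 4) = 11
f(3) = add(f(2), 4) = add(11, 4) = 15
f(4) = add(f(3), 4) = add(15, 4) = 19


19


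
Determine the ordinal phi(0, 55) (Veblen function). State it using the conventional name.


phi(0, 55):
phi(0, beta) = omega^beta by definition.
phi(0, 55) = omega^55

omega^55


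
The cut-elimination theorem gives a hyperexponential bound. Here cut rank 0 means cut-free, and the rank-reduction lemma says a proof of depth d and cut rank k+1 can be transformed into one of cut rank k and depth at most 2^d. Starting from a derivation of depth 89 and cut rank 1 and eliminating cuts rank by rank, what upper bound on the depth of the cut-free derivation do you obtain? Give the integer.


Each rank reduction sends depth d to at most 2^d; cut rank r needs r reductions.
2_0(89) = 89
2_1(89) = 2^89 = 618970019642690137449562112
Cut-free depth bound = 618970019642690137449562112

618970019642690137449562112


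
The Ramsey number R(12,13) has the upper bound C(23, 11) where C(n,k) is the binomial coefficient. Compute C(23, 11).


R(12,13) <= C(12+13-2, 12-1) = C(23, 11)
C(23, 11) = 23! / (11! * 12!)
= 1352078

1352078


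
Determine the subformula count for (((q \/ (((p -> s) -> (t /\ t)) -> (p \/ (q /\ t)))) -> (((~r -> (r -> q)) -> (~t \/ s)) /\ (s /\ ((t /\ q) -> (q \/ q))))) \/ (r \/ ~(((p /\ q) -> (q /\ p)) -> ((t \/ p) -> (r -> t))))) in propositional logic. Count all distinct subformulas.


Formula: (((q \/ (((p -> s) -> (t /\ t)) -> (p \/ (q /\ t)))) -> (((~r -> (r -> q)) -> (~t \/ s)) /\ (s /\ ((t /\ q) -> (q \/ q))))) \/ (r \/ ~(((p /\ q) -> (q /\ p)) -> ((t \/ p) -> (r -> t)))))
Subformulas found:
  1. r
  2. p
  3. q
  4. s
  5. t
  6. ~t
  7. ~r
  8. (r -> q)
  9. (q /\ p)
  10. (p /\ q)
  11. (q /\ t)
  12. (t /\ q)
  13. (p -> s)
  14. (t /\ t)
  15. (r -> t)
  16. (q \/ q)
  17. (t \/ p)
  18. (~t \/ s)
  19. (p \/ (q /\ t))
  20. (~r -> (r -> q))
  21. ((p /\ q) -> (q /\ p))
  22. ((t /\ q) -> (q \/ q))
  23. ((p -> s) -> (t /\ t))
  24. ((t \/ p) -> (r -> t))
  25. (s /\ ((t /\ q) -> (q \/ q)))
  26. ((~r -> (r -> q)) -> (~t \/ s))
  27. (((p -> s) -> (t /\ t)) -> (p \/ (q /\ t)))
  28. (((p /\ q) -> (q /\ p)) -> ((t \/ p) -> (r -> t)))
  29. (q \/ (((p -> s) -> (t /\ t)) -> (p \/ (q /\ t))))
  30. ~(((p /\ q) -> (q /\ p)) -> ((t \/ p) -> (r -> t)))
  31. (r \/ ~(((p /\ q) -> (q /\ p)) -> ((t \/ p) -> (r -> t))))
  32. (((~r -> (r -> q)) -> (~t \/ s)) /\ (s /\ ((t /\ q) -> (q \/ q))))
  33. ((q \/ (((p -> s) -> (t /\ t)) -> (p \/ (q /\ t)))) -> (((~r -> (r -> q)) -> (~t \/ s)) /\ (s /\ ((t /\ q) -> (q \/ q)))))
  34. (((q \/ (((p -> s) -> (t /\ t)) -> (p \/ (q /\ t)))) -> (((~r -> (r -> q)) -> (~t \/ s)) /\ (s /\ ((t /\ q) -> (q \/ q))))) \/ (r \/ ~(((p /\ q) -> (q /\ p)) -> ((t \/ p) -> (r -> t)))))
Total distinct subformulas = 34

34
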